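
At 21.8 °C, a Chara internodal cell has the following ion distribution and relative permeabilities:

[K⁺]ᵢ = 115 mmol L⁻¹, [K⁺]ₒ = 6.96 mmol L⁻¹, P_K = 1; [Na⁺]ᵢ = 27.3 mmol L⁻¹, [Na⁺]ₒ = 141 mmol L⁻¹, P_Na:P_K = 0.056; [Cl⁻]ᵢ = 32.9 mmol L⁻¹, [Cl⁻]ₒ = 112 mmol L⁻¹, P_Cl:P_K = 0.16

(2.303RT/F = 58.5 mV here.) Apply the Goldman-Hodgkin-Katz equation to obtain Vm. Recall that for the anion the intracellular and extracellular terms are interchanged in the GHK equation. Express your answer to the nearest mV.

-48 mV

Vm = 58.5 · log₁₀[(Σ P·[cation]ₒ + Σ P·[anion]ᵢ) / (Σ P·[cation]ᵢ + Σ P·[anion]ₒ)]
Numerator = 1×6.96 + 0.056×141 + 0.16×32.9 = 20.12
Denominator = 1×115 + 0.056×27.3 + 0.16×112 = 134.4
Vm = 58.5 · log₁₀(0.14965) = 58.5 × (-0.8249) = -48.26 mV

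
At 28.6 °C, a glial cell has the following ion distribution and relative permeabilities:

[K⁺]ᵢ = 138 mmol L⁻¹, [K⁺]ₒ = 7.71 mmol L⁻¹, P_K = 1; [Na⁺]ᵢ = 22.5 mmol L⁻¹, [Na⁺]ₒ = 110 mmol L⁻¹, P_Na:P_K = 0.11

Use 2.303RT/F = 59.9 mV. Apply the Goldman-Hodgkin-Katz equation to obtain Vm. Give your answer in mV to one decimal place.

-51.0 mV

Vm = 59.9 · log₁₀[(Σ P·[cation]ₒ + Σ P·[anion]ᵢ) / (Σ P·[cation]ᵢ + Σ P·[anion]ₒ)]
Numerator = 1×7.71 + 0.11×110 = 19.81
Denominator = 1×138 + 0.11×22.5 = 140.5
Vm = 59.9 · log₁₀(0.14102) = 59.9 × (-0.8507) = -50.96 mV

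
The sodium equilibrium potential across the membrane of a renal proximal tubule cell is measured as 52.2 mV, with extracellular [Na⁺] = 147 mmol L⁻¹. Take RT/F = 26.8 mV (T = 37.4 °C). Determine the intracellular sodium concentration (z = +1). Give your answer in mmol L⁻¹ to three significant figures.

Nernst: E = (26.8/1) · ln([out]/[in]), so ln([out]/[in]) = 52.2 × 1 / 26.8 = 1.9478.
[out]/[in] = e^(1.9478) = 7.013.
[in] = 147 / 7.013 = 20.96 mmol L⁻¹.

21.0 mmol L⁻¹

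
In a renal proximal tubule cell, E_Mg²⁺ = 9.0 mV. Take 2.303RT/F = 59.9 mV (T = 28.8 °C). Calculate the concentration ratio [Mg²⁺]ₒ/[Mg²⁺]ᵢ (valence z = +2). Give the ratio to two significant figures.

log₁₀([out]/[in]) = E·z/(59.9) = 9.0 × 2 / 59.9 = 0.3005
[out]/[in] = 10^(0.3005) = 1.998

2.0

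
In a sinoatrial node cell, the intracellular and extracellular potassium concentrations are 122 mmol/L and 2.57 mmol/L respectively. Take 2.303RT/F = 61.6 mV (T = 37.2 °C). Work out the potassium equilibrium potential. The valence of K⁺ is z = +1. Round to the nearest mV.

E = (61.6/z) · log₁₀([K⁺]_out/[K⁺]_in) with z = +1.
= (61.6/1) · log₁₀(2.57/122) = 61.60 · log₁₀(0.02107)
= 61.60 · (-1.6764) = -103.27 mV

-103 mV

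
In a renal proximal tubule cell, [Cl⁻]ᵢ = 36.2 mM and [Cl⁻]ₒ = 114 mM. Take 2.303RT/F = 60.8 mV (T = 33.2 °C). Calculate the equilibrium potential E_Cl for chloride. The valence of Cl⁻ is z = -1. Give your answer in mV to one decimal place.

E = (60.8/z) · log₁₀([Cl⁻]_out/[Cl⁻]_in) with z = -1.
For an anion, dividing by z = -1 reverses the sign.
= (60.8/-1) · log₁₀(114/36.2) = -60.80 · log₁₀(3.149)
= -60.80 · (0.4982) = -30.29 mV

-30.3 mV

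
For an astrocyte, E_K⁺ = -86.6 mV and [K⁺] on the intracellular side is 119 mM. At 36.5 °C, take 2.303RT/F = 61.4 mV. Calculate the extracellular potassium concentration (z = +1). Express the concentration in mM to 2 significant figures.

4.6 mM

Nernst: E = (61.4/1) · log₁₀([out]/[in]), so log₁₀([out]/[in]) = -86.6 × 1 / 61.4 = -1.4104.
[out]/[in] = 10^(-1.4104) = 0.03887.
[out] = 0.03887 × 119 = 4.625 mM.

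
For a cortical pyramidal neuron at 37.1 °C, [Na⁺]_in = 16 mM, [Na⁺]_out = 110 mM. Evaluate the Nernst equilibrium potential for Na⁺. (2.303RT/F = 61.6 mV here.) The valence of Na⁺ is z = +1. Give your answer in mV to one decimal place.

51.6 mV

E = (61.6/z) · log₁₀([Na⁺]_out/[Na⁺]_in) with z = +1.
= (61.6/1) · log₁₀(110/16) = 61.60 · log₁₀(6.875)
= 61.60 · (0.8373) = 51.58 mV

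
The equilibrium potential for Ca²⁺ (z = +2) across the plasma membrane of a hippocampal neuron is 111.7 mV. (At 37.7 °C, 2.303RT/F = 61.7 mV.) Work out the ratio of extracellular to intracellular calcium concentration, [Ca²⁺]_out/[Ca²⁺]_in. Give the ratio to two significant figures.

log₁₀([out]/[in]) = E·z/(61.7) = 111.7 × 2 / 61.7 = 3.6207
[out]/[in] = 10^(3.6207) = 4176

4200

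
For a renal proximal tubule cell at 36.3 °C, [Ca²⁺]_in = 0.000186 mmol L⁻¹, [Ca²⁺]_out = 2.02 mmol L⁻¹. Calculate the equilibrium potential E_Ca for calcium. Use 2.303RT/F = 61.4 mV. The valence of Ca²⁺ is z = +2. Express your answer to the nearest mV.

124 mV

E = (61.4/z) · log₁₀([Ca²⁺]_out/[Ca²⁺]_in) with z = +2.
= (61.4/2) · log₁₀(2.02/0.000186) = 30.70 · log₁₀(1.086e+04)
= 30.70 · (4.0358) = 123.90 mV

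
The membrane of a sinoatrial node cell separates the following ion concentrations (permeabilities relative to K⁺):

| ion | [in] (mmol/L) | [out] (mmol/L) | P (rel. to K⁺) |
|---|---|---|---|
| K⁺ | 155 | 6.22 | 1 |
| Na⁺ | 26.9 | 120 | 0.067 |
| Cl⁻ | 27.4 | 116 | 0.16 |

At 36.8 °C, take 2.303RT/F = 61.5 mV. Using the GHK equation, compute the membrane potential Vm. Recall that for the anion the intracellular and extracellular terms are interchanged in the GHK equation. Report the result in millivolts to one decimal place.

-59.9 mV

Vm = 61.5 · log₁₀[(Σ P·[cation]ₒ + Σ P·[anion]ᵢ) / (Σ P·[cation]ᵢ + Σ P·[anion]ₒ)]
Numerator = 1×6.22 + 0.067×120 + 0.16×27.4 = 18.64
Denominator = 1×155 + 0.067×26.9 + 0.16×116 = 175.4
Vm = 61.5 · log₁₀(0.10632) = 61.5 × (-0.9734) = -59.86 mV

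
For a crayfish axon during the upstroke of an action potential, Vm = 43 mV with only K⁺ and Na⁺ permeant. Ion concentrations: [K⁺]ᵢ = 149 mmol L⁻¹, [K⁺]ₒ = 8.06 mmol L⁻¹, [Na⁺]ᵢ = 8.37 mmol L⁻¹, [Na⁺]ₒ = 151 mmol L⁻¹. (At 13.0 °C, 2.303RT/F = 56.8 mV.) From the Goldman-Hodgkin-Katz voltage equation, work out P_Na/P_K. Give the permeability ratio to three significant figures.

Let α = P_Na/P_K. GHK: Vm = 56.8·log₁₀[(Kₒ + α·Naₒ)/(Kᵢ + α·Naᵢ)].
10^(Vm/56.8) = 10^(43.0/56.8) = 5.7153
So 5.7153·(Kᵢ + α·Naᵢ) = Kₒ + α·Naₒ → α = (5.7153·149.0 − 8.06) / (151.0 − 5.7153·8.37)
α = (851.6 − 8.06) / (151.0 − 47.84) = 843.5/103.2 = 8.177

8.18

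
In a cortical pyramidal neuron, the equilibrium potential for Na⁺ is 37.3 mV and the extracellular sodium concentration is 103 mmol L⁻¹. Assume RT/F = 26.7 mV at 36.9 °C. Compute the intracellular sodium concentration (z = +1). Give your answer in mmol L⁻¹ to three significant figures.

Nernst: E = (26.7/1) · ln([out]/[in]), so ln([out]/[in]) = 37.3 × 1 / 26.7 = 1.3970.
[out]/[in] = e^(1.3970) = 4.043.
[in] = 103 / 4.043 = 25.48 mmol L⁻¹.

25.5 mmol L⁻¹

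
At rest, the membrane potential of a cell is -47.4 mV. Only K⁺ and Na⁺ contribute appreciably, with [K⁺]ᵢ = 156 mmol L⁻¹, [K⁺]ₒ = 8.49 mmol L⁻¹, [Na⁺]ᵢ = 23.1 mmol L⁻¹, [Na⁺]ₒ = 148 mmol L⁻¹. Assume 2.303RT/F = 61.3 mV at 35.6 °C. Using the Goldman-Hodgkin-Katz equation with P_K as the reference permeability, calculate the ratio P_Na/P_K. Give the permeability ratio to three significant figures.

0.124

Let α = P_Na/P_K. GHK: Vm = 61.3·log₁₀[(Kₒ + α·Naₒ)/(Kᵢ + α·Naᵢ)].
10^(Vm/61.3) = 10^(-47.4/61.3) = 0.16856
So 0.16856·(Kᵢ + α·Naᵢ) = Kₒ + α·Naₒ → α = (0.16856·156.0 − 8.49) / (148.0 − 0.16856·23.1)
α = (26.3 − 8.49) / (148.0 − 3.894) = 17.81/144.1 = 0.1236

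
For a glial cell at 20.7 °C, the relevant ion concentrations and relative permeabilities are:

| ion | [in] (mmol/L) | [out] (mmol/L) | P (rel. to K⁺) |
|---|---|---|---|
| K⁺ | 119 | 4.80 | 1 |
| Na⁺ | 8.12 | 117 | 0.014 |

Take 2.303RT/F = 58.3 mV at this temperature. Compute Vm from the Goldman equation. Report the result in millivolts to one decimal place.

-73.9 mV

Vm = 58.3 · log₁₀[(Σ P·[cation]ₒ + Σ P·[anion]ᵢ) / (Σ P·[cation]ᵢ + Σ P·[anion]ₒ)]
Numerator = 1×4.80 + 0.014×117 = 6.438
Denominator = 1×119 + 0.014×8.12 = 119.1
Vm = 58.3 · log₁₀(0.054049) = 58.3 × (-1.2672) = -73.88 mV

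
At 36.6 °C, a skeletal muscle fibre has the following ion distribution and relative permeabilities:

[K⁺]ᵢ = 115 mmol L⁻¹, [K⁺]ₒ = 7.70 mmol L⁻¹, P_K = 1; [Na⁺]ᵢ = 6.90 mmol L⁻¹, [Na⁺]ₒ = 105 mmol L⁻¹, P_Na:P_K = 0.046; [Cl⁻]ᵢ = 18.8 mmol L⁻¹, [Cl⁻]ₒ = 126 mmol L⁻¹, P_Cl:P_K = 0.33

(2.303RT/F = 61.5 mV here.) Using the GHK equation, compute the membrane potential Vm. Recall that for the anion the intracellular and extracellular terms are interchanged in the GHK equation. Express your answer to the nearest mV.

Vm = 61.5 · log₁₀[(Σ P·[cation]ₒ + Σ P·[anion]ᵢ) / (Σ P·[cation]ᵢ + Σ P·[anion]ₒ)]
Numerator = 1×7.70 + 0.046×105 + 0.33×18.8 = 18.73
Denominator = 1×115 + 0.046×6.90 + 0.33×126 = 156.9
Vm = 61.5 · log₁₀(0.1194) = 61.5 × (-0.9230) = -56.76 mV

-57 mV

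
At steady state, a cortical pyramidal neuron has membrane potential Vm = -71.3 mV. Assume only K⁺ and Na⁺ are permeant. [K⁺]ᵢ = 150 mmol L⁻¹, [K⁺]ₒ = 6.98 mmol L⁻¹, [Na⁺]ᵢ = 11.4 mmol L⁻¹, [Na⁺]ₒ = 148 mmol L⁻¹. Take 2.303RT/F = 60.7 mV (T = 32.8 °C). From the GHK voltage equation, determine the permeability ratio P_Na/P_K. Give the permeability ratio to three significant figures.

Let α = P_Na/P_K. GHK: Vm = 60.7·log₁₀[(Kₒ + α·Naₒ)/(Kᵢ + α·Naᵢ)].
10^(Vm/60.7) = 10^(-71.3/60.7) = 0.066891
So 0.066891·(Kᵢ + α·Naᵢ) = Kₒ + α·Naₒ → α = (0.066891·150.0 − 6.98) / (148.0 − 0.066891·11.4)
α = (10.03 − 6.98) / (148.0 − 0.7626) = 3.054/147.2 = 0.02074

0.0207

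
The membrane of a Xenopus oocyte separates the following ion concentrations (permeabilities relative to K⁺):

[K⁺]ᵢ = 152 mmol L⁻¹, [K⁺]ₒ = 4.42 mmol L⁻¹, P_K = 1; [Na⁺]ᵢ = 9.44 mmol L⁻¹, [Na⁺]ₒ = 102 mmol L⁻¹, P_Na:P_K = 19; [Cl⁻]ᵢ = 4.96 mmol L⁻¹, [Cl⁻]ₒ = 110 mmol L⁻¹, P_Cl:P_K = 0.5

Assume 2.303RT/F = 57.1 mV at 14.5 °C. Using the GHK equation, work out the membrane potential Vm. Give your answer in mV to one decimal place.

40.1 mV

Vm = 57.1 · log₁₀[(Σ P·[cation]ₒ + Σ P·[anion]ᵢ) / (Σ P·[cation]ᵢ + Σ P·[anion]ₒ)]
Numerator = 1×4.42 + 19×102 + 0.5×4.96 = 1945
Denominator = 1×152 + 19×9.44 + 0.5×110 = 386.4
Vm = 57.1 · log₁₀(5.0339) = 57.1 × (0.7019) = 40.08 mV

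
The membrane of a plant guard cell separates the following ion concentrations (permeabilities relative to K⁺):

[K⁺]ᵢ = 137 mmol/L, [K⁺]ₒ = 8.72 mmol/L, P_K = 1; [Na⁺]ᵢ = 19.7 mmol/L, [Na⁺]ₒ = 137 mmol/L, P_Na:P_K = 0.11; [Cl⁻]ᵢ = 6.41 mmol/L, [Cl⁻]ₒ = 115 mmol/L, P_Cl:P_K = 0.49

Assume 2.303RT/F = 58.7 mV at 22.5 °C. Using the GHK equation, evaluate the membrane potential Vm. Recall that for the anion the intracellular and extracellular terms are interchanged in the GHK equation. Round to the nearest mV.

-51 mV

Vm = 58.7 · log₁₀[(Σ P·[cation]ₒ + Σ P·[anion]ᵢ) / (Σ P·[cation]ᵢ + Σ P·[anion]ₒ)]
Numerator = 1×8.72 + 0.11×137 + 0.49×6.41 = 26.93
Denominator = 1×137 + 0.11×19.7 + 0.49×115 = 195.5
Vm = 58.7 · log₁₀(0.13774) = 58.7 × (-0.8609) = -50.54 mV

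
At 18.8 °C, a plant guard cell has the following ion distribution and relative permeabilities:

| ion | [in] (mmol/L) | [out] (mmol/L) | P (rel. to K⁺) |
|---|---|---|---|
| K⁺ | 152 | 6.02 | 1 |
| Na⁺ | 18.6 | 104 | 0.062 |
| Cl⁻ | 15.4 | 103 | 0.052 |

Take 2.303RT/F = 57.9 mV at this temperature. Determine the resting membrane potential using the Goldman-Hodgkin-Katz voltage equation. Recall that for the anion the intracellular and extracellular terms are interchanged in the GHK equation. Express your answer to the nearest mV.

-62 mV

Vm = 57.9 · log₁₀[(Σ P·[cation]ₒ + Σ P·[anion]ᵢ) / (Σ P·[cation]ᵢ + Σ P·[anion]ₒ)]
Numerator = 1×6.02 + 0.062×104 + 0.052×15.4 = 13.27
Denominator = 1×152 + 0.062×18.6 + 0.052×103 = 158.5
Vm = 57.9 · log₁₀(0.08371) = 57.9 × (-1.0772) = -62.37 mV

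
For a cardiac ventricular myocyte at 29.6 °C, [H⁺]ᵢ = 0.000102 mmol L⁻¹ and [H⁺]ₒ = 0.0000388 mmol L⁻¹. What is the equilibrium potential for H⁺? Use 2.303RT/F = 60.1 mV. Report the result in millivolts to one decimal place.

-25.2 mV

E = (60.1/z) · log₁₀([H⁺]_out/[H⁺]_in) with z = +1.
= (60.1/1) · log₁₀(0.0000388/0.000102) = 60.10 · log₁₀(0.3804)
= 60.10 · (-0.4198) = -25.23 mV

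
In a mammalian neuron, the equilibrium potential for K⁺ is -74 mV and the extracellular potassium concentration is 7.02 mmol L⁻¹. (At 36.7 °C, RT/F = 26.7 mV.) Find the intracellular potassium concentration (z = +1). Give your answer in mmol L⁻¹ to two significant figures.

Nernst: E = (26.7/1) · ln([out]/[in]), so ln([out]/[in]) = -74.0 × 1 / 26.7 = -2.7715.
[out]/[in] = e^(-2.7715) = 0.06257.
[in] = 7.02 / 0.06257 = 112.2 mmol L⁻¹.

110 mmol L⁻¹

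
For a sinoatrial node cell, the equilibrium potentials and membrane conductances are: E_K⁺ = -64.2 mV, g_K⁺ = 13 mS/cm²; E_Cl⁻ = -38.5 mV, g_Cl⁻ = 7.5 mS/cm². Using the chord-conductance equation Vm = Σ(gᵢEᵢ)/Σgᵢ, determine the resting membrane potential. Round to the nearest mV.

Σ gᵢEᵢ = 13·(-64.2) + 7.5·(-38.5) = -1123.35
Σ gᵢ = 13 + 7.5 = 20.5
Vm = -1123.35 / 20.5 = -54.80 mV

-55 mV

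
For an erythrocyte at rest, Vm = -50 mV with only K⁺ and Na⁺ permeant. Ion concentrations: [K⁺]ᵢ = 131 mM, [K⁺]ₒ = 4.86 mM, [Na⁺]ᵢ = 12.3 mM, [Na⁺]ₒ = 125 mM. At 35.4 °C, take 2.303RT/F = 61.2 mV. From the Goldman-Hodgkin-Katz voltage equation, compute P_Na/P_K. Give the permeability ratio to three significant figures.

Let α = P_Na/P_K. GHK: Vm = 61.2·log₁₀[(Kₒ + α·Naₒ)/(Kᵢ + α·Naᵢ)].
10^(Vm/61.2) = 10^(-50.0/61.2) = 0.15241
So 0.15241·(Kᵢ + α·Naᵢ) = Kₒ + α·Naₒ → α = (0.15241·131.0 − 4.86) / (125.0 − 0.15241·12.3)
α = (19.97 − 4.86) / (125.0 − 1.875) = 15.11/123.1 = 0.1227

0.123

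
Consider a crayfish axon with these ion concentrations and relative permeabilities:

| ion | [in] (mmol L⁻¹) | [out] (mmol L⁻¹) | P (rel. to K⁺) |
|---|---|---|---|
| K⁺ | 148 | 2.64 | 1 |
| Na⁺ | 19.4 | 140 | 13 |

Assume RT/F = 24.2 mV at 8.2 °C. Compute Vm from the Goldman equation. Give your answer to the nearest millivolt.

37 mV

Vm = 24.2 · ln[(Σ P·[cation]ₒ + Σ P·[anion]ᵢ) / (Σ P·[cation]ᵢ + Σ P·[anion]ₒ)]
Numerator = 1×2.64 + 13×140 = 1823
Denominator = 1×148 + 13×19.4 = 400.2
Vm = 24.2 · ln(4.5543) = 24.2 × (1.5161) = 36.69 mV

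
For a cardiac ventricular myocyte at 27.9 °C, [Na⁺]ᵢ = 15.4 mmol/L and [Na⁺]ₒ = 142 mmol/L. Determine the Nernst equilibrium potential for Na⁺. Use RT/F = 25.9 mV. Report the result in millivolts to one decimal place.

E = (25.9/z) · ln([Na⁺]_out/[Na⁺]_in) with z = +1.
= (25.9/1) · ln(142/15.4) = 25.90 · ln(9.221)
= 25.90 · (2.2215) = 57.54 mV

57.5 mV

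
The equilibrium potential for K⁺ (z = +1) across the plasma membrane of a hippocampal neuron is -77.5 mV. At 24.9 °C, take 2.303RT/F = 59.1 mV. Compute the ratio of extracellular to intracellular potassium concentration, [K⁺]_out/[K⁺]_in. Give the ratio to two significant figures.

0.049

log₁₀([out]/[in]) = E·z/(59.1) = -77.5 × 1 / 59.1 = -1.3113
[out]/[in] = 10^(-1.3113) = 0.04883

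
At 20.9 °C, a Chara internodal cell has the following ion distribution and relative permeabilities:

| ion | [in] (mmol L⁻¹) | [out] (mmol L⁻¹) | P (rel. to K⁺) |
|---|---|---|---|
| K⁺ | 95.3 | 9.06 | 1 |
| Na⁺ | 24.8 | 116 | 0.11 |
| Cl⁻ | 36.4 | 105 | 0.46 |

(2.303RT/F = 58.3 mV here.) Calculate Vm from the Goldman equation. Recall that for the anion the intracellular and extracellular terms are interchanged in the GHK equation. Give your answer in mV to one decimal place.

-33.8 mV

Vm = 58.3 · log₁₀[(Σ P·[cation]ₒ + Σ P·[anion]ᵢ) / (Σ P·[cation]ᵢ + Σ P·[anion]ₒ)]
Numerator = 1×9.06 + 0.11×116 + 0.46×36.4 = 38.56
Denominator = 1×95.3 + 0.11×24.8 + 0.46×105 = 146.3
Vm = 58.3 · log₁₀(0.26354) = 58.3 × (-0.5791) = -33.76 mV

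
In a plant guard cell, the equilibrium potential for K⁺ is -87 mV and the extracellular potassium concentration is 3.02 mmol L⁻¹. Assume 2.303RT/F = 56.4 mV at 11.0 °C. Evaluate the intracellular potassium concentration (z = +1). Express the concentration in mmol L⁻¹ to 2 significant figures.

110 mmol L⁻¹

Nernst: E = (56.4/1) · log₁₀([out]/[in]), so log₁₀([out]/[in]) = -87.0 × 1 / 56.4 = -1.5426.
[out]/[in] = 10^(-1.5426) = 0.02867.
[in] = 3.02 / 0.02867 = 105.3 mmol L⁻¹.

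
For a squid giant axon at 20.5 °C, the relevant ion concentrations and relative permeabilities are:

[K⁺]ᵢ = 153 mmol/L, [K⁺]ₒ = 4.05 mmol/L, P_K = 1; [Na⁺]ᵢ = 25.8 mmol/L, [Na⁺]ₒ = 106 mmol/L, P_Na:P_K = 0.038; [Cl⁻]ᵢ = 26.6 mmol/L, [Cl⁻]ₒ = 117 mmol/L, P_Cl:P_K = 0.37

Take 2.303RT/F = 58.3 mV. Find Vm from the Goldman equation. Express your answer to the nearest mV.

Vm = 58.3 · log₁₀[(Σ P·[cation]ₒ + Σ P·[anion]ᵢ) / (Σ P·[cation]ᵢ + Σ P·[anion]ₒ)]
Numerator = 1×4.05 + 0.038×106 + 0.37×26.6 = 17.92
Denominator = 1×153 + 0.038×25.8 + 0.37×117 = 197.3
Vm = 58.3 · log₁₀(0.09084) = 58.3 × (-1.0417) = -60.73 mV

-61 mV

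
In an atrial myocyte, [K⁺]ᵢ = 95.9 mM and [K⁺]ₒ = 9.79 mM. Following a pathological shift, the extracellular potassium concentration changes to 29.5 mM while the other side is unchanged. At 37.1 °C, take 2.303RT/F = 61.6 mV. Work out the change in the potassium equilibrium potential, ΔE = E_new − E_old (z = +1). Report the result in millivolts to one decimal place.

E_old = (61.6/1)·log₁₀(9.79/95.9) = -61.05 mV
E_new = (61.6/1)·log₁₀(29.5/95.9) = -31.54 mV
ΔE = -31.54 − (-61.05) = 29.51 mV

29.5 mV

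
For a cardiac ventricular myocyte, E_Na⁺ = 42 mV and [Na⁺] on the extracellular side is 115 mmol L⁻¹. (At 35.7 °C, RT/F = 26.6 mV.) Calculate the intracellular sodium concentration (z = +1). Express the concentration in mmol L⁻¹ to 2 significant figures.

24 mmol L⁻¹

Nernst: E = (26.6/1) · ln([out]/[in]), so ln([out]/[in]) = 42.0 × 1 / 26.6 = 1.5789.
[out]/[in] = e^(1.5789) = 4.85.
[in] = 115 / 4.85 = 23.71 mmol L⁻¹.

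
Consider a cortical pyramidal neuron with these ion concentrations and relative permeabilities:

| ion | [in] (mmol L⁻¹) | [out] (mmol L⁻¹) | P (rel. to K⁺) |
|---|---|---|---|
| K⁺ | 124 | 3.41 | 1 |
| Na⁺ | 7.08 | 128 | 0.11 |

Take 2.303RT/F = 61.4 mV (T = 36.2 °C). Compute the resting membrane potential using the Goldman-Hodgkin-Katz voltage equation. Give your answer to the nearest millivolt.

-52 mV

Vm = 61.4 · log₁₀[(Σ P·[cation]ₒ + Σ P·[anion]ᵢ) / (Σ P·[cation]ᵢ + Σ P·[anion]ₒ)]
Numerator = 1×3.41 + 0.11×128 = 17.49
Denominator = 1×124 + 0.11×7.08 = 124.8
Vm = 61.4 · log₁₀(0.14017) = 61.4 × (-0.8534) = -52.40 mV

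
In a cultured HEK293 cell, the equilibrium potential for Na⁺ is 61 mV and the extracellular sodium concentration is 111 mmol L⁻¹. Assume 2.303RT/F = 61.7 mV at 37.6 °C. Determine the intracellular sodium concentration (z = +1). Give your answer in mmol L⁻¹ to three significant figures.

Nernst: E = (61.7/1) · log₁₀([out]/[in]), so log₁₀([out]/[in]) = 61.0 × 1 / 61.7 = 0.9887.
[out]/[in] = 10^(0.9887) = 9.742.
[in] = 111 / 9.742 = 11.39 mmol L⁻¹.

11.4 mmol L⁻¹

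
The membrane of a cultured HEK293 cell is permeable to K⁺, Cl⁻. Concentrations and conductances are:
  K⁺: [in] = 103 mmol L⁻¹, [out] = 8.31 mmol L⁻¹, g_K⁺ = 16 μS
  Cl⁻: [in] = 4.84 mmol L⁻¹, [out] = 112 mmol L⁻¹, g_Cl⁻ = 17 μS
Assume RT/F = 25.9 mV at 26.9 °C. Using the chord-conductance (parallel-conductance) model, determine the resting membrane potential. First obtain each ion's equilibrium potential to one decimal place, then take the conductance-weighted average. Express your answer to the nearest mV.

E_K⁺ = (25.9/1)·ln(8.31/103) = -65.2 mV
E_Cl⁻ = (25.9/-1)·ln(112/4.84) = -81.4 mV
Vm = (Σ gᵢEᵢ)/(Σ gᵢ) = (16·-65.2 + 17·-81.4) / (16 + 17)
= -2427.00 / 33 = -73.55 mV

-74 mV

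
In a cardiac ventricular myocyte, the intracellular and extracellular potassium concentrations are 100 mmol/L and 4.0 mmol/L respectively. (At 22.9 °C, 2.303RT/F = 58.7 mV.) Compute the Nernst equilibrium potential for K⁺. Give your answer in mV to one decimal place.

E = (58.7/z) · log₁₀([K⁺]_out/[K⁺]_in) with z = +1.
= (58.7/1) · log₁₀(4.0/100) = 58.70 · log₁₀(0.04)
= 58.70 · (-1.3979) = -82.06 mV

-82.1 mV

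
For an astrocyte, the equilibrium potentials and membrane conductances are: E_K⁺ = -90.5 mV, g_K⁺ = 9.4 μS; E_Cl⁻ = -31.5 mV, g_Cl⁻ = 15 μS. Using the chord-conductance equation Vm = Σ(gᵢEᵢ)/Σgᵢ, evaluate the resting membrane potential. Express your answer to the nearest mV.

Σ gᵢEᵢ = 9.4·(-90.5) + 15·(-31.5) = -1323.20
Σ gᵢ = 9.4 + 15 = 24.4
Vm = -1323.20 / 24.4 = -54.23 mV

-54 mV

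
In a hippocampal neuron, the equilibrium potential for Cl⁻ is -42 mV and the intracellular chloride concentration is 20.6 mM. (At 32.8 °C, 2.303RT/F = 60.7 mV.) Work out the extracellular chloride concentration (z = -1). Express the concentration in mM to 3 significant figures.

Nernst: E = (60.7/-1) · log₁₀([out]/[in]), so log₁₀([out]/[in]) = -42.0 × -1 / 60.7 = 0.6919.
[out]/[in] = 10^(0.6919) = 4.92.
[out] = 4.92 × 20.6 = 101.3 mM.

101 mM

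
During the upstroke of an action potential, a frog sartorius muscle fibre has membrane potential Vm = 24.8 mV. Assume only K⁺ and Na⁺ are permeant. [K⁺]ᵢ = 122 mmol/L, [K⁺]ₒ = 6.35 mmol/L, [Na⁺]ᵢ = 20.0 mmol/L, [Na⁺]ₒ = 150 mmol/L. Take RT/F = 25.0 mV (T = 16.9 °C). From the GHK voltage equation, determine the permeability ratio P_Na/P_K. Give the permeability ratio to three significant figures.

Let α = P_Na/P_K. GHK: Vm = 25.0·ln[(Kₒ + α·Naₒ)/(Kᵢ + α·Naᵢ)].
e^(Vm/25.0) = e^(24.8/25.0) = 2.6966
So 2.6966·(Kᵢ + α·Naᵢ) = Kₒ + α·Naₒ → α = (2.6966·122.0 − 6.35) / (150.0 − 2.6966·20.0)
α = (329 − 6.35) / (150.0 − 53.93) = 322.6/96.07 = 3.358

3.36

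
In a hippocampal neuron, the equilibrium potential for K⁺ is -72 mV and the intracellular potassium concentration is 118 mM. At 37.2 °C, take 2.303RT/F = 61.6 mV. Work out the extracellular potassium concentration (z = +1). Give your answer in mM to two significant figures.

8.0 mM

Nernst: E = (61.6/1) · log₁₀([out]/[in]), so log₁₀([out]/[in]) = -72.0 × 1 / 61.6 = -1.1688.
[out]/[in] = 10^(-1.1688) = 0.06779.
[out] = 0.06779 × 118 = 7.999 mM.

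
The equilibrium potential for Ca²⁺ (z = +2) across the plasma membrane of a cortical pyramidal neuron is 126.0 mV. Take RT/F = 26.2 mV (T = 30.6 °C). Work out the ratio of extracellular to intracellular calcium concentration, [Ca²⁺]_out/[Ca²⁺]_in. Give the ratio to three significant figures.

15000

ln([out]/[in]) = E·z/(26.2) = 126.0 × 2 / 26.2 = 9.6183
[out]/[in] = e^(9.6183) = 1.504e+04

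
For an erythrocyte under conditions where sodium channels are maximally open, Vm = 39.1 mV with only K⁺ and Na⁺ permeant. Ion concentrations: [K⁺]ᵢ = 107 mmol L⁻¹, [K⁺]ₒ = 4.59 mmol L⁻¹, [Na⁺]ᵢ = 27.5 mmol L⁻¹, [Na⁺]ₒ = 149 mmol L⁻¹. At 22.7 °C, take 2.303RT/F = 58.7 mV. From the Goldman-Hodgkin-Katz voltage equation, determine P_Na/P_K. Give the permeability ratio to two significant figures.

23

Let α = P_Na/P_K. GHK: Vm = 58.7·log₁₀[(Kₒ + α·Naₒ)/(Kᵢ + α·Naᵢ)].
10^(Vm/58.7) = 10^(39.1/58.7) = 4.6355
So 4.6355·(Kᵢ + α·Naᵢ) = Kₒ + α·Naₒ → α = (4.6355·107.0 − 4.59) / (149.0 − 4.6355·27.5)
α = (496 − 4.59) / (149.0 − 127.5) = 491.4/21.52 = 22.83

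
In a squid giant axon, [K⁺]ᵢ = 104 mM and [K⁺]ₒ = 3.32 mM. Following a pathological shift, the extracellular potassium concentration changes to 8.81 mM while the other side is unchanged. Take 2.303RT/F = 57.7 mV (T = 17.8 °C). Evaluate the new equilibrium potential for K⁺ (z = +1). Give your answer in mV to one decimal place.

-61.9 mV

After the shift: [K⁺]_out = 8.81, [K⁺]_in = 104 mM.
E_new = (57.7/1)·log₁₀(8.81/104) = 57.70 · (-1.0721) = -61.86 mV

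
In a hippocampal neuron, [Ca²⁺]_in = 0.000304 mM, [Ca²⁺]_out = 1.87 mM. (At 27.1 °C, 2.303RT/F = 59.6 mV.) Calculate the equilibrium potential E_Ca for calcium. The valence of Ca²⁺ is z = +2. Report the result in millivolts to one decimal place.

E = (59.6/z) · log₁₀([Ca²⁺]_out/[Ca²⁺]_in) with z = +2.
= (59.6/2) · log₁₀(1.87/0.000304) = 29.80 · log₁₀(6151)
= 29.80 · (3.7890) = 112.91 mV

112.9 mV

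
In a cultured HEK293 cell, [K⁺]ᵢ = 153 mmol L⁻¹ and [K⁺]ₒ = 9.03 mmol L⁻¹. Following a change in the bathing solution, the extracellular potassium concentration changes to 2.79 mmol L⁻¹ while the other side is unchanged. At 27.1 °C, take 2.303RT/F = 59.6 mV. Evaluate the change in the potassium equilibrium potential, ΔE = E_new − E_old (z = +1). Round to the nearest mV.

-30 mV

E_old = (59.6/1)·log₁₀(9.03/153) = -73.25 mV
E_new = (59.6/1)·log₁₀(2.79/153) = -103.65 mV
ΔE = -103.65 − (-73.25) = -30.40 mV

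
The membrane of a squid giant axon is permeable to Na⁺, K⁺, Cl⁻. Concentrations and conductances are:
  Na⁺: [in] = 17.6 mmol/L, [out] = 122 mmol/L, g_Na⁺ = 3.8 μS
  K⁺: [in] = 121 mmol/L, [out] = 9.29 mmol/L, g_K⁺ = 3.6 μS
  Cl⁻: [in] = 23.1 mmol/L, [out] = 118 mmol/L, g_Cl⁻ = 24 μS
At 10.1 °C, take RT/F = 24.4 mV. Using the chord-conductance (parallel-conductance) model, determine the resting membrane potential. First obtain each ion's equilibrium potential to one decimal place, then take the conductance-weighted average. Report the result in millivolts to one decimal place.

E_Na⁺ = (24.4/1)·ln(122/17.6) = 47.2 mV
E_K⁺ = (24.4/1)·ln(9.29/121) = -62.6 mV
E_Cl⁻ = (24.4/-1)·ln(118/23.1) = -39.8 mV
Vm = (Σ gᵢEᵢ)/(Σ gᵢ) = (3.8·47.2 + 3.6·-62.6 + 24·-39.8) / (3.8 + 3.6 + 24)
= -1001.20 / 31.4 = -31.89 mV

-31.9 mV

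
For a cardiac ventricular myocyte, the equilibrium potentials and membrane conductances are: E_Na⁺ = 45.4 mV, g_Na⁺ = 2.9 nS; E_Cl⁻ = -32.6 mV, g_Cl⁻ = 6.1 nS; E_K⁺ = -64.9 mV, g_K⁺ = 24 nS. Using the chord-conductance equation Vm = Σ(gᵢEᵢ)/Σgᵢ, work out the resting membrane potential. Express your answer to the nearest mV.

Σ gᵢEᵢ = 2.9·(45.4) + 6.1·(-32.6) + 24·(-64.9) = -1624.80
Σ gᵢ = 2.9 + 6.1 + 24 = 33
Vm = -1624.80 / 33 = -49.24 mV

-49 mV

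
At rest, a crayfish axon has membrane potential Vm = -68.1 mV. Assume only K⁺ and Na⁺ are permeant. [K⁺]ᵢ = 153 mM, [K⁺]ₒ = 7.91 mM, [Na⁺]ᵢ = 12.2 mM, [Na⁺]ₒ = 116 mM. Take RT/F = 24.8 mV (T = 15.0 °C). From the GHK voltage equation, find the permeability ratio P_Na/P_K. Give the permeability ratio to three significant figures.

0.0166

Let α = P_Na/P_K. GHK: Vm = 24.8·ln[(Kₒ + α·Naₒ)/(Kᵢ + α·Naᵢ)].
e^(Vm/24.8) = e^(-68.1/24.8) = 0.064186
So 0.064186·(Kᵢ + α·Naᵢ) = Kₒ + α·Naₒ → α = (0.064186·153.0 − 7.91) / (116.0 − 0.064186·12.2)
α = (9.82 − 7.91) / (116.0 − 0.7831) = 1.91/115.2 = 0.01658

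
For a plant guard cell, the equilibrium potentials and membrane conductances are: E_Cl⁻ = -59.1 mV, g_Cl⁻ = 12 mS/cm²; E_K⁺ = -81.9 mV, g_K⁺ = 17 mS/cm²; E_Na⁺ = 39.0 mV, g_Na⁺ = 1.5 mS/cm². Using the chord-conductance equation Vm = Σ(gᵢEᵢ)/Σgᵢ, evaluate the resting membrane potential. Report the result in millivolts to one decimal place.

Σ gᵢEᵢ = 12·(-59.1) + 17·(-81.9) + 1.5·(39.0) = -2043.00
Σ gᵢ = 12 + 17 + 1.5 = 30.5
Vm = -2043.00 / 30.5 = -66.98 mV

-67.0 mV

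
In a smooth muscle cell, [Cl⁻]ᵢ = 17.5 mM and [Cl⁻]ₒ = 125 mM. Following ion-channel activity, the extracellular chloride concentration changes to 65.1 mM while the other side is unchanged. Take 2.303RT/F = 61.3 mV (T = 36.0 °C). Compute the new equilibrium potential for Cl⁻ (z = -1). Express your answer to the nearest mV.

-35 mV

After the shift: [Cl⁻]_out = 65.1, [Cl⁻]_in = 17.5 mM.
E_new = (61.3/-1)·log₁₀(65.1/17.5) = -61.30 · (0.5705) = -34.97 mV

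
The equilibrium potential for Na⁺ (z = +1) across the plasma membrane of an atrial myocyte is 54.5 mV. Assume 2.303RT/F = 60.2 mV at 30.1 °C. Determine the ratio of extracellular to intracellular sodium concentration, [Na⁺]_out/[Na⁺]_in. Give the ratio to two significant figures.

8.0

log₁₀([out]/[in]) = E·z/(60.2) = 54.5 × 1 / 60.2 = 0.9053
[out]/[in] = 10^(0.9053) = 8.041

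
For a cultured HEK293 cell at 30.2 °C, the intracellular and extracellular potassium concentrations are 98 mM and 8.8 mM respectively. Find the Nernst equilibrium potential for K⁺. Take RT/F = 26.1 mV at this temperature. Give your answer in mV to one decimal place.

-62.9 mV

E = (26.1/z) · ln([K⁺]_out/[K⁺]_in) with z = +1.
= (26.1/1) · ln(8.8/98) = 26.10 · ln(0.0898)
= 26.10 · (-2.4102) = -62.91 mV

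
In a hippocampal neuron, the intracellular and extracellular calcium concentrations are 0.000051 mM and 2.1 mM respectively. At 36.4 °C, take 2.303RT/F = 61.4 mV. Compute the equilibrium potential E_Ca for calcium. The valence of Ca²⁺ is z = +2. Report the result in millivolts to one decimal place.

141.7 mV

E = (61.4/z) · log₁₀([Ca²⁺]_out/[Ca²⁺]_in) with z = +2.
= (61.4/2) · log₁₀(2.1/0.000051) = 30.70 · log₁₀(4.118e+04)
= 30.70 · (4.6146) = 141.67 mV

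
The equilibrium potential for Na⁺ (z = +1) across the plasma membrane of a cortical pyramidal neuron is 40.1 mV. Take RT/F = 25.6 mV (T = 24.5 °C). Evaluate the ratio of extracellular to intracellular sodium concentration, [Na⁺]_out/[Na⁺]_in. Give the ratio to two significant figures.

ln([out]/[in]) = E·z/(25.6) = 40.1 × 1 / 25.6 = 1.5664
[out]/[in] = e^(1.5664) = 4.789

4.8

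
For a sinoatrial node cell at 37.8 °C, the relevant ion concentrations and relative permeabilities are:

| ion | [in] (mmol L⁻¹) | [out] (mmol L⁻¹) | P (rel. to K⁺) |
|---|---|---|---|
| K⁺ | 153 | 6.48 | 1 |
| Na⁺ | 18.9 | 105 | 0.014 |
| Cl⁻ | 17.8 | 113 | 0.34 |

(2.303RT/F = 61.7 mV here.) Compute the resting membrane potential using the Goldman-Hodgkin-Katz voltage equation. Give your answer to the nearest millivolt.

Vm = 61.7 · log₁₀[(Σ P·[cation]ₒ + Σ P·[anion]ᵢ) / (Σ P·[cation]ᵢ + Σ P·[anion]ₒ)]
Numerator = 1×6.48 + 0.014×105 + 0.34×17.8 = 14
Denominator = 1×153 + 0.014×18.9 + 0.34×113 = 191.7
Vm = 61.7 · log₁₀(0.073047) = 61.7 × (-1.1364) = -70.12 mV

-70 mV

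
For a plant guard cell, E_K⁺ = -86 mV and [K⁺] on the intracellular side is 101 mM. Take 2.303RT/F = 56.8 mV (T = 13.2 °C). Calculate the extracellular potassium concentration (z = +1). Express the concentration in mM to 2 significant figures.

3.1 mM

Nernst: E = (56.8/1) · log₁₀([out]/[in]), so log₁₀([out]/[in]) = -86.0 × 1 / 56.8 = -1.5141.
[out]/[in] = 10^(-1.5141) = 0.03061.
[out] = 0.03061 × 101 = 3.092 mM.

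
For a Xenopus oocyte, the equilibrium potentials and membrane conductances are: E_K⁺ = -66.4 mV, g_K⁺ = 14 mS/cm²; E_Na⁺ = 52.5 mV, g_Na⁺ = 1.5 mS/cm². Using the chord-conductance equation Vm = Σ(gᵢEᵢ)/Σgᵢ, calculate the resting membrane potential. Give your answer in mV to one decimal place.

Σ gᵢEᵢ = 14·(-66.4) + 1.5·(52.5) = -850.85
Σ gᵢ = 14 + 1.5 = 15.5
Vm = -850.85 / 15.5 = -54.89 mV

-54.9 mV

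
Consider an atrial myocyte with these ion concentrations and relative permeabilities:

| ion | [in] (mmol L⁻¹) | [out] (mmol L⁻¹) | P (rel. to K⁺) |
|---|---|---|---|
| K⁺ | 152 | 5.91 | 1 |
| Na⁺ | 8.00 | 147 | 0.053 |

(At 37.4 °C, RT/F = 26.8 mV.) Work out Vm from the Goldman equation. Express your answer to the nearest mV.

Vm = 26.8 · ln[(Σ P·[cation]ₒ + Σ P·[anion]ᵢ) / (Σ P·[cation]ᵢ + Σ P·[anion]ₒ)]
Numerator = 1×5.91 + 0.053×147 = 13.7
Denominator = 1×152 + 0.053×8.00 = 152.4
Vm = 26.8 · ln(0.089887) = 26.8 × (-2.4092) = -64.57 mV

-65 mV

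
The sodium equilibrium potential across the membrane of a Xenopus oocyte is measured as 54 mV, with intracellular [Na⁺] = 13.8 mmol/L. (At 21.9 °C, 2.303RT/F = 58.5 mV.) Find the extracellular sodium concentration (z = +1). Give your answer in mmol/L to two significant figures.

Nernst: E = (58.5/1) · log₁₀([out]/[in]), so log₁₀([out]/[in]) = 54.0 × 1 / 58.5 = 0.9231.
[out]/[in] = 10^(0.9231) = 8.377.
[out] = 8.377 × 13.8 = 115.6 mmol/L.

120 mmol/L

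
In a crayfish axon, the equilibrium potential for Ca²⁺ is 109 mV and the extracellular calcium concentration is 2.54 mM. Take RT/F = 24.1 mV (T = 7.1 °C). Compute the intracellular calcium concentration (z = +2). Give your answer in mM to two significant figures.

0.00030 mM

Nernst: E = (24.1/2) · ln([out]/[in]), so ln([out]/[in]) = 109.0 × 2 / 24.1 = 9.0456.
[out]/[in] = e^(9.0456) = 8482.
[in] = 2.54 / 8482 = 0.0002995 mM.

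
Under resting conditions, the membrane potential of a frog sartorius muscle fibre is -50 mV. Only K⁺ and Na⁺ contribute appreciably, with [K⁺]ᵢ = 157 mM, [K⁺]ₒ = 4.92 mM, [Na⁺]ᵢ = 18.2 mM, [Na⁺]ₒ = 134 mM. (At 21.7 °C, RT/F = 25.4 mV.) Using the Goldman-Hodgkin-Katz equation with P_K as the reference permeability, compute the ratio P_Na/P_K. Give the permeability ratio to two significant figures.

0.13

Let α = P_Na/P_K. GHK: Vm = 25.4·ln[(Kₒ + α·Naₒ)/(Kᵢ + α·Naᵢ)].
e^(Vm/25.4) = e^(-50.0/25.4) = 0.13967
So 0.13967·(Kᵢ + α·Naᵢ) = Kₒ + α·Naₒ → α = (0.13967·157.0 − 4.92) / (134.0 − 0.13967·18.2)
α = (21.93 − 4.92) / (134.0 − 2.542) = 17.01/131.5 = 0.1294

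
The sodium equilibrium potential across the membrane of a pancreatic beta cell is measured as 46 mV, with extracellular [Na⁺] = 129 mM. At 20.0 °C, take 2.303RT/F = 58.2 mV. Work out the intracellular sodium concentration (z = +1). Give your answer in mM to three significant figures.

Nernst: E = (58.2/1) · log₁₀([out]/[in]), so log₁₀([out]/[in]) = 46.0 × 1 / 58.2 = 0.7904.
[out]/[in] = 10^(0.7904) = 6.171.
[in] = 129 / 6.171 = 20.9 mM.

20.9 mM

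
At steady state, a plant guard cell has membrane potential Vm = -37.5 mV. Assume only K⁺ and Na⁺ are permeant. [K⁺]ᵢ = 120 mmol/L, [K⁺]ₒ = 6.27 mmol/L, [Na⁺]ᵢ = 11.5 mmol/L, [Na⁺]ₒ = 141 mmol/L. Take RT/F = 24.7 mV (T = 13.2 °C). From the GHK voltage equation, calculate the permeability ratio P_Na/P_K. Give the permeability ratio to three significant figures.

Let α = P_Na/P_K. GHK: Vm = 24.7·ln[(Kₒ + α·Naₒ)/(Kᵢ + α·Naᵢ)].
e^(Vm/24.7) = e^(-37.5/24.7) = 0.2191
So 0.2191·(Kᵢ + α·Naᵢ) = Kₒ + α·Naₒ → α = (0.2191·120.0 − 6.27) / (141.0 − 0.2191·11.5)
α = (26.29 − 6.27) / (141.0 − 2.52) = 20.02/138.5 = 0.1446

0.145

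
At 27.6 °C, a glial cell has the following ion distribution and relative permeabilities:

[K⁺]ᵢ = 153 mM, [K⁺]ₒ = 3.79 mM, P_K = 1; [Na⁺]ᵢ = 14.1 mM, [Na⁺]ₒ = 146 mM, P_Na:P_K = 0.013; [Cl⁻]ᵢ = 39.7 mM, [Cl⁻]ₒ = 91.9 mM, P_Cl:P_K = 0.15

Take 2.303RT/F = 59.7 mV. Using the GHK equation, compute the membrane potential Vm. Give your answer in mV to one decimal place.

Vm = 59.7 · log₁₀[(Σ P·[cation]ₒ + Σ P·[anion]ᵢ) / (Σ P·[cation]ᵢ + Σ P·[anion]ₒ)]
Numerator = 1×3.79 + 0.013×146 + 0.15×39.7 = 11.64
Denominator = 1×153 + 0.013×14.1 + 0.15×91.9 = 167
Vm = 59.7 · log₁₀(0.069732) = 59.7 × (-1.1566) = -69.05 mV

-69.0 mV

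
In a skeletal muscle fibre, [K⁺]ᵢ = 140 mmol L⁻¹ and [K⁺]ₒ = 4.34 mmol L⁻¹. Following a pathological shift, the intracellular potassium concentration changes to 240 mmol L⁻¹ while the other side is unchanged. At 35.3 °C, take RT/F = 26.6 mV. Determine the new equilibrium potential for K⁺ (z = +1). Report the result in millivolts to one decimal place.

-106.7 mV

After the shift: [K⁺]_out = 4.34, [K⁺]_in = 240 mmol L⁻¹.
E_new = (26.6/1)·ln(4.34/240) = 26.60 · (-4.0128) = -106.74 mV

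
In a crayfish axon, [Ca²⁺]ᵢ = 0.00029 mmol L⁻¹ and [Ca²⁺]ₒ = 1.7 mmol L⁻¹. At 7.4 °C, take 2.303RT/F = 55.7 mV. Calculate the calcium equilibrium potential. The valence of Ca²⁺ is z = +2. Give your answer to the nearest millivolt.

105 mV

E = (55.7/z) · log₁₀([Ca²⁺]_out/[Ca²⁺]_in) with z = +2.
= (55.7/2) · log₁₀(1.7/0.00029) = 27.85 · log₁₀(5862)
= 27.85 · (3.7681) = 104.94 mV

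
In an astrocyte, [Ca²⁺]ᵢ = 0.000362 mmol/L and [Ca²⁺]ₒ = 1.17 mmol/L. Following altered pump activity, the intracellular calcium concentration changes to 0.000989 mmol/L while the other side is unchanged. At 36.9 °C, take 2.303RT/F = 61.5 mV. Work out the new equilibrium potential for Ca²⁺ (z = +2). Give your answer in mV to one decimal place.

After the shift: [Ca²⁺]_out = 1.17, [Ca²⁺]_in = 0.000989 mmol/L.
E_new = (61.5/2)·log₁₀(1.17/0.000989) = 30.75 · (3.0730) = 94.49 mV

94.5 mV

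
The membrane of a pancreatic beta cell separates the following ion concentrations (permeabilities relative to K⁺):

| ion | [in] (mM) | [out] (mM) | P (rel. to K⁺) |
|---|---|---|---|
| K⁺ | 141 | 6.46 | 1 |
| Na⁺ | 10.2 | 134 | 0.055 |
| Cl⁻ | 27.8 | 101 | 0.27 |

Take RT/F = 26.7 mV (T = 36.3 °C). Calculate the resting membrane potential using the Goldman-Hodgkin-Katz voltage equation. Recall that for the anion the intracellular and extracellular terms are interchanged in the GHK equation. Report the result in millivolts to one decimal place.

-55.2 mV

Vm = 26.7 · ln[(Σ P·[cation]ₒ + Σ P·[anion]ᵢ) / (Σ P·[cation]ᵢ + Σ P·[anion]ₒ)]
Numerator = 1×6.46 + 0.055×134 + 0.27×27.8 = 21.34
Denominator = 1×141 + 0.055×10.2 + 0.27×101 = 168.8
Vm = 26.7 · ln(0.12637) = 26.7 × (-2.0685) = -55.23 mV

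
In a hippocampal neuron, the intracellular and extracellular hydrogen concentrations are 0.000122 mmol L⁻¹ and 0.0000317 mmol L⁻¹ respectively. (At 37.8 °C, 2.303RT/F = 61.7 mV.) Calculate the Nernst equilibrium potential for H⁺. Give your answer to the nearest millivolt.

-36 mV

E = (61.7/z) · log₁₀([H⁺]_out/[H⁺]_in) with z = +1.
= (61.7/1) · log₁₀(0.0000317/0.000122) = 61.70 · log₁₀(0.2598)
= 61.70 · (-0.5853) = -36.11 mV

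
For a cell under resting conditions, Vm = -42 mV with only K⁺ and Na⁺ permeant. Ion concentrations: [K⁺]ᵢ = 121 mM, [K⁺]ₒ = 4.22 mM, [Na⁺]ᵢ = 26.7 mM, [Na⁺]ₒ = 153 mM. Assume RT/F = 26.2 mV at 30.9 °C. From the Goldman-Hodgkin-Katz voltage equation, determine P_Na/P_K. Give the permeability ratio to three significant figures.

0.136

Let α = P_Na/P_K. GHK: Vm = 26.2·ln[(Kₒ + α·Naₒ)/(Kᵢ + α·Naᵢ)].
e^(Vm/26.2) = e^(-42.0/26.2) = 0.20128
So 0.20128·(Kᵢ + α·Naᵢ) = Kₒ + α·Naₒ → α = (0.20128·121.0 − 4.22) / (153.0 − 0.20128·26.7)
α = (24.35 − 4.22) / (153.0 − 5.374) = 20.13/147.6 = 0.1364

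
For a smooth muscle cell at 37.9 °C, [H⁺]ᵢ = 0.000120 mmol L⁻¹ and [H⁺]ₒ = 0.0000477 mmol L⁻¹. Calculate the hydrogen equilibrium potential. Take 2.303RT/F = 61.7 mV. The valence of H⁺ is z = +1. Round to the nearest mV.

-25 mV

E = (61.7/z) · log₁₀([H⁺]_out/[H⁺]_in) with z = +1.
= (61.7/1) · log₁₀(0.0000477/0.000120) = 61.70 · log₁₀(0.3975)
= 61.70 · (-0.4007) = -24.72 mV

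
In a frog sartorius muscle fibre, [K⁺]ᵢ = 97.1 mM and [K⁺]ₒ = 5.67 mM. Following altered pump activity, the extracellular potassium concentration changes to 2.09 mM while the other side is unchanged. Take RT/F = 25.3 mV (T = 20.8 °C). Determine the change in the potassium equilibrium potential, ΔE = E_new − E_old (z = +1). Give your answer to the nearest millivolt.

E_old = (25.3/1)·ln(5.67/97.1) = -71.87 mV
E_new = (25.3/1)·ln(2.09/97.1) = -97.12 mV
ΔE = -97.12 − (-71.87) = -25.25 mV

-25 mV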